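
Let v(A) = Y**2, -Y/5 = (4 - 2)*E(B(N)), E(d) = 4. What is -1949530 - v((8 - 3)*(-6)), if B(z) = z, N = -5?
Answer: -1951130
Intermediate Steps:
Y = -40 (Y = -5*(4 - 2)*4 = -10*4 = -5*8 = -40)
v(A) = 1600 (v(A) = (-40)**2 = 1600)
-1949530 - v((8 - 3)*(-6)) = -1949530 - 1*1600 = -1949530 - 1600 = -1951130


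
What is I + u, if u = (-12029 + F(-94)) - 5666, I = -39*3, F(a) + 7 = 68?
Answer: -17751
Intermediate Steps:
F(a) = 61 (F(a) = -7 + 68 = 61)
I = -117
u = -17634 (u = (-12029 + 61) - 5666 = -11968 - 5666 = -17634)
I + u = -117 - 17634 = -17751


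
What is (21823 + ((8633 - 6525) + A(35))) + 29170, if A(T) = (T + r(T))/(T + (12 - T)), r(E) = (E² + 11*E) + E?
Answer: 53241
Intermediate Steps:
r(E) = E² + 12*E
A(T) = T/12 + T*(12 + T)/12 (A(T) = (T + T*(12 + T))/(T + (12 - T)) = (T + T*(12 + T))/12 = (T + T*(12 + T))*(1/12) = T/12 + T*(12 + T)/12)
(21823 + ((8633 - 6525) + A(35))) + 29170 = (21823 + ((8633 - 6525) + (1/12)*35*(13 + 35))) + 29170 = (21823 + (2108 + (1/12)*35*48)) + 29170 = (21823 + (2108 + 140)) + 29170 = (21823 + 2248) + 29170 = 24071 + 29170 = 53241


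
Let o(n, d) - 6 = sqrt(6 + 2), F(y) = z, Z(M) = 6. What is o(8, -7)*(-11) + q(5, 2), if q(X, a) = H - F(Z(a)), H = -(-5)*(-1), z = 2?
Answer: -73 - 22*sqrt(2) ≈ -104.11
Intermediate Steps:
F(y) = 2
H = -5 (H = -1*5 = -5)
q(X, a) = -7 (q(X, a) = -5 - 1*2 = -5 - 2 = -7)
o(n, d) = 6 + 2*sqrt(2) (o(n, d) = 6 + sqrt(6 + 2) = 6 + sqrt(8) = 6 + 2*sqrt(2))
o(8, -7)*(-11) + q(5, 2) = (6 + 2*sqrt(2))*(-11) - 7 = (-66 - 22*sqrt(2)) - 7 = -73 - 22*sqrt(2)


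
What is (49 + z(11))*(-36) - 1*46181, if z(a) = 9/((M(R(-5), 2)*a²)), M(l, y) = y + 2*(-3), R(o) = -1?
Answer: -5801264/121 ≈ -47944.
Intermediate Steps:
M(l, y) = -6 + y (M(l, y) = y - 6 = -6 + y)
z(a) = -9/(4*a²) (z(a) = 9/(((-6 + 2)*a²)) = 9/((-4*a²)) = 9*(-1/(4*a²)) = -9/(4*a²))
(49 + z(11))*(-36) - 1*46181 = (49 - 9/4/11²)*(-36) - 1*46181 = (49 - 9/4*1/121)*(-36) - 46181 = (49 - 9/484)*(-36) - 46181 = (23707/484)*(-36) - 46181 = -213363/121 - 46181 = -5801264/121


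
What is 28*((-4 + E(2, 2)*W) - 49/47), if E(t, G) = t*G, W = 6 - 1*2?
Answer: 14420/47 ≈ 306.81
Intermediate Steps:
W = 4 (W = 6 - 2 = 4)
E(t, G) = G*t
28*((-4 + E(2, 2)*W) - 49/47) = 28*((-4 + (2*2)*4) - 49/47) = 28*((-4 + 4*4) - 49*1/47) = 28*((-4 + 16) - 49/47) = 28*(12 - 49/47) = 28*(515/47) = 14420/47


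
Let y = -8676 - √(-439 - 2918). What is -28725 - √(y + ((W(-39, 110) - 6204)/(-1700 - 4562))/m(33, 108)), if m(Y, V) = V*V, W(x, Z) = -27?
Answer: -28725 - √(-4129236798054 - 1427813568*I*√373)/21816 ≈ -28725.0 + 93.146*I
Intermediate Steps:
m(Y, V) = V²
y = -8676 - 3*I*√373 (y = -8676 - √(-3357) = -8676 - 3*I*√373 ≈ -8676.0 - 57.94*I)
-28725 - √(y + ((W(-39, 110) - 6204)/(-1700 - 4562))/m(33, 108)) = -28725 - √((-8676 - 3*I*√373) + ((-27 - 6204)/(-1700 - 4562))/(108²)) = -28725 - √((-8676 - 3*I*√373) - 6231/(-6262)/11664) = -28725 - √((-8676 - 3*I*√373) - 6231*(-1/6262)*(1/11664)) = -28725 - √((-8676 - 3*I*√373) + (201/202)*(1/11664)) = -28725 - √((-8676 - 3*I*√373) + 67/785376) = -28725 - √(-6813922109/785376 - 3*I*√373)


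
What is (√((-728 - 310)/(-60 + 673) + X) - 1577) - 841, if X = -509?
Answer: -2418 + I*√191902715/613 ≈ -2418.0 + 22.599*I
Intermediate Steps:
(√((-728 - 310)/(-60 + 673) + X) - 1577) - 841 = (√((-728 - 310)/(-60 + 673) - 509) - 1577) - 841 = (√(-1038/613 - 509) - 1577) - 841 = (√(-313055/613) - 1577) - 841 = (I*√191902715/613 - 1577) - 841 = (-1577 + I*√191902715/613) - 841 = -2418 + I*√191902715/613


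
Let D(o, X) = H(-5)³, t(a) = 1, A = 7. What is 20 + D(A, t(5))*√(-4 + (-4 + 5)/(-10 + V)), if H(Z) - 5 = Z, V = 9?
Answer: 20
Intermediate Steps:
H(Z) = 5 + Z
D(o, X) = 0 (D(o, X) = (5 - 5)³ = 0³ = 0)
20 + D(A, t(5))*√(-4 + (-4 + 5)/(-10 + V)) = 20 + 0*√(-4 + (-4 + 5)/(-10 + 9)) = 20 + 0*√(-4 + 1/(-1)) = 20 + 0*√(-4 + 1*(-1)) = 20 + 0*√(-4 - 1) = 20 + 0*√(-5) = 20 + 0*(I*√5) = 20 + 0 = 20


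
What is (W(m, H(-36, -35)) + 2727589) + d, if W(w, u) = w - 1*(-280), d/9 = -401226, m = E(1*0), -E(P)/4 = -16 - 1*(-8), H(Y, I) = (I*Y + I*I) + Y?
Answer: -883133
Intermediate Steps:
H(Y, I) = Y + I² + I*Y (H(Y, I) = (I*Y + I²) + Y = (I² + I*Y) + Y = Y + I² + I*Y)
E(P) = 32 (E(P) = -4*(-16 - 1*(-8)) = -4*(-16 + 8) = -4*(-8) = 32)
m = 32
d = -3611034 (d = 9*(-401226) = -3611034)
W(w, u) = 280 + w (W(w, u) = w + 280 = 280 + w)
(W(m, H(-36, -35)) + 2727589) + d = ((280 + 32) + 2727589) - 3611034 = (312 + 2727589) - 3611034 = 2727901 - 3611034 = -883133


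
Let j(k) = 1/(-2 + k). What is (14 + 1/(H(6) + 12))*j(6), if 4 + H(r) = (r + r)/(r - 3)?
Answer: 169/48 ≈ 3.5208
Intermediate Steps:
H(r) = -4 + 2*r/(-3 + r) (H(r) = -4 + (r + r)/(r - 3) = -4 + (2*r)/(-3 + r) = -4 + 2*r/(-3 + r))
(14 + 1/(H(6) + 12))*j(6) = (14 + 1/(2*(6 - 1*6)/(-3 + 6) + 12))/(-2 + 6) = (14 + 1/(2*(6 - 6)/3 + 12))/4 = (14 + 1/(2*(⅓)*0 + 12))*(¼) = (14 + 1/(0 + 12))*(¼) = (14 + 1/12)*(¼) = (169/12)*(¼) = 169/48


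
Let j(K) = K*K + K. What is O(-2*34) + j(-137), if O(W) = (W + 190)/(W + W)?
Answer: 1266915/68 ≈ 18631.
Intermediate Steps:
O(W) = (190 + W)/(2*W) (O(W) = (190 + W)/((2*W)) = (190 + W)*(1/(2*W)) = (190 + W)/(2*W))
j(K) = K + K**2 (j(K) = K**2 + K = K + K**2)
O(-2*34) + j(-137) = (190 - 2*34)/(2*((-2*34))) - 137*(1 - 137) = (1/2)*(190 - 68)/(-68) - 137*(-136) = (1/2)*(-1/68)*122 + 18632 = -61/68 + 18632 = 1266915/68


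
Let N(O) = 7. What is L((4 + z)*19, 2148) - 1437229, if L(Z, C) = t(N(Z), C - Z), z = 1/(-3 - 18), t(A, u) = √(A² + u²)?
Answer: -1437229 + √1894969570/21 ≈ -1.4352e+6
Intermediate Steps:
z = -1/21 (z = 1/(-21) = -1/21 ≈ -0.047619)
L(Z, C) = √(49 + (C - Z)²) (L(Z, C) = √(7² + (C - Z)²) = √(49 + (C - Z)²))
L((4 + z)*19, 2148) - 1437229 = √(49 + (2148 - (4 - 1/21)*19)²) - 1437229 = √(49 + (2148 - 83*19/21)²) - 1437229 = √(49 + (2148 - 1*1577/21)²) - 1437229 = √(49 + (2148 - 1577/21)²) - 1437229 = √(49 + (43531/21)²) - 1437229 = √(49 + 1894947961/441) - 1437229 = √(1894969570/441) - 1437229 = √1894969570/21 - 1437229 = -1437229 + √1894969570/21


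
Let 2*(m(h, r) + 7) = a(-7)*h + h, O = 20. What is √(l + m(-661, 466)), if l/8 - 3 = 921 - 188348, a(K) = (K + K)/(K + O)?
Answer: I*√1013576538/26 ≈ 1224.5*I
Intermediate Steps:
a(K) = 2*K/(20 + K) (a(K) = (K + K)/(K + 20) = (2*K)/(20 + K) = 2*K/(20 + K))
l = -1499392 (l = 24 + 8*(921 - 188348) = 24 + 8*(-187427) = 24 - 1499416 = -1499392)
m(h, r) = -7 - h/26 (m(h, r) = -7 + ((2*(-7)/(20 - 7))*h + h)/2 = -7 + ((2*(-7)/13)*h + h)/2 = -7 + ((2*(-7)*(1/13))*h + h)/2 = -7 + (-14*h/13 + h)/2 = -7 + (-h/13)/2 = -7 - h/26)
√(l + m(-661, 466)) = √(-1499392 + (-7 - 1/26*(-661))) = √(-1499392 + (-7 + 661/26)) = √(-1499392 + 479/26) = √(-38983713/26) = I*√1013576538/26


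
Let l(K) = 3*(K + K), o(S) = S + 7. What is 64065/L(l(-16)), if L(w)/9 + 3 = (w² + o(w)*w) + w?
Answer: 21355/52983 ≈ 0.40305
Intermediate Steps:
o(S) = 7 + S
l(K) = 6*K (l(K) = 3*(2*K) = 6*K)
L(w) = -27 + 9*w + 9*w² + 9*w*(7 + w) (L(w) = -27 + 9*((w² + (7 + w)*w) + w) = -27 + 9*((w² + w*(7 + w)) + w) = -27 + 9*(w + w² + w*(7 + w)) = -27 + (9*w + 9*w² + 9*w*(7 + w)) = -27 + 9*w + 9*w² + 9*w*(7 + w))
64065/L(l(-16)) = 64065/(-27 + 18*(6*(-16))² + 72*(6*(-16))) = 64065/(-27 + 18*(-96)² + 72*(-96)) = 64065/(-27 + 18*9216 - 6912) = 64065/(-27 + 165888 - 6912) = 64065/158949 = 64065*(1/158949) = 21355/52983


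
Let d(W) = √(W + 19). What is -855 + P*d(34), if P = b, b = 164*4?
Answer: -855 + 656*√53 ≈ 3920.8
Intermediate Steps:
d(W) = √(19 + W)
b = 656
P = 656
-855 + P*d(34) = -855 + 656*√(19 + 34) = -855 + 656*√53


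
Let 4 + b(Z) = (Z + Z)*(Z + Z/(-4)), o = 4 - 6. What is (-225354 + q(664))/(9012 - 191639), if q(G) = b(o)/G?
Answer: 74817527/60632164 ≈ 1.2340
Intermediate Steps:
o = -2
b(Z) = -4 + 3*Z**2/2 (b(Z) = -4 + (Z + Z)*(Z + Z/(-4)) = -4 + (2*Z)*(Z + Z*(-1/4)) = -4 + (2*Z)*(Z - Z/4) = -4 + (2*Z)*(3*Z/4) = -4 + 3*Z**2/2)
q(G) = 2/G (q(G) = (-4 + (3/2)*(-2)**2)/G = (-4 + (3/2)*4)/G = (-4 + 6)/G = 2/G)
(-225354 + q(664))/(9012 - 191639) = (-225354 + 2/664)/(9012 - 191639) = (-225354 + 2*(1/664))/(-182627) = (-225354 + 1/332)*(-1/182627) = -74817527/332*(-1/182627) = 74817527/60632164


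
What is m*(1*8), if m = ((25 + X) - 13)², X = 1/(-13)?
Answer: 192200/169 ≈ 1137.3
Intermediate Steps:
X = -1/13 ≈ -0.076923
m = 24025/169 (m = ((25 - 1/13) - 13)² = (324/13 - 13)² = (155/13)² = 24025/169 ≈ 142.16)
m*(1*8) = 24025*(1*8)/169 = (24025/169)*8 = 192200/169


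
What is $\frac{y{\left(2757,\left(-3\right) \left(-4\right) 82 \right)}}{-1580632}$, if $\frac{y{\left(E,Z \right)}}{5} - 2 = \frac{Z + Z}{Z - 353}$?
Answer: $- \frac{8075}{498689396} \approx -1.6192 \cdot 10^{-5}$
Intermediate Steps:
$y{\left(E,Z \right)} = 10 + \frac{10 Z}{-353 + Z}$ ($y{\left(E,Z \right)} = 10 + 5 \frac{Z + Z}{Z - 353} = 10 + 5 \frac{2 Z}{-353 + Z} = 10 + \frac{10 Z}{-353 + Z}$)
$\frac{y{\left(2757,\left(-3\right) \left(-4\right) 82 \right)}}{-1580632} = \frac{10 \frac{1}{-353 + \left(-3\right) \left(-4\right) 82} \left(-353 + 2 \left(-3\right) \left(-4\right) 82\right)}{-1580632} = \frac{10 \left(-353 + 2 \cdot 12 \cdot 82\right)}{-353 + 12 \cdot 82} \left(- \frac{1}{1580632}\right) = \frac{10 \left(-353 + 2 \cdot 984\right)}{-353 + 984} \left(- \frac{1}{1580632}\right) = \frac{10 \left(-353 + 1968\right)}{631} \left(- \frac{1}{1580632}\right) = 10 \cdot \frac{1}{631} \cdot 1615 \left(- \frac{1}{1580632}\right) = \frac{16150}{631} \left(- \frac{1}{1580632}\right) = - \frac{8075}{498689396}$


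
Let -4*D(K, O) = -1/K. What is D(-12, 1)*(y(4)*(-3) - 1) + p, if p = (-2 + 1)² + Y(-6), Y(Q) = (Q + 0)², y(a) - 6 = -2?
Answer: 1789/48 ≈ 37.271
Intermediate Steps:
y(a) = 4 (y(a) = 6 - 2 = 4)
D(K, O) = 1/(4*K) (D(K, O) = -(-1)/(4*K) = 1/(4*K))
Y(Q) = Q²
p = 37 (p = (-2 + 1)² + (-6)² = (-1)² + 36 = 1 + 36 = 37)
D(-12, 1)*(y(4)*(-3) - 1) + p = ((¼)/(-12))*(4*(-3) - 1) + 37 = ((¼)*(-1/12))*(-12 - 1) + 37 = -1/48*(-13) + 37 = 13/48 + 37 = 1789/48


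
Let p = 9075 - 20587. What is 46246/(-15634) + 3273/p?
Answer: -291777017/89989304 ≈ -3.2424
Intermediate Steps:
p = -11512
46246/(-15634) + 3273/p = 46246/(-15634) + 3273/(-11512) = 46246*(-1/15634) + 3273*(-1/11512) = -23123/7817 - 3273/11512 = -291777017/89989304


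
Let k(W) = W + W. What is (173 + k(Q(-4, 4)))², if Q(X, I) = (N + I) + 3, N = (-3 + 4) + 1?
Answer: 36481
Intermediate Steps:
N = 2 (N = 1 + 1 = 2)
Q(X, I) = 5 + I (Q(X, I) = (2 + I) + 3 = 5 + I)
k(W) = 2*W
(173 + k(Q(-4, 4)))² = (173 + 2*(5 + 4))² = (173 + 2*9)² = (173 + 18)² = 191² = 36481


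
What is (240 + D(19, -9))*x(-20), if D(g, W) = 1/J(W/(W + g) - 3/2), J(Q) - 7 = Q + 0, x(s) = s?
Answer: -110500/23 ≈ -4804.3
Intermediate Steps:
J(Q) = 7 + Q (J(Q) = 7 + (Q + 0) = 7 + Q)
D(g, W) = 1/(11/2 + W/(W + g)) (D(g, W) = 1/(7 + (W/(W + g) - 3/2)) = 1/(7 + (-3/2 + W/(W + g))) = 1/(11/2 + W/(W + g)))
(240 + D(19, -9))*x(-20) = (240 + 2*(-9 + 19)/(11*19 + 13*(-9)))*(-20) = (240 + 2*10/(209 - 117))*(-20) = (240 + 2*10/92)*(-20) = (240 + 2*(1/92)*10)*(-20) = (240 + 5/23)*(-20) = (5525/23)*(-20) = -110500/23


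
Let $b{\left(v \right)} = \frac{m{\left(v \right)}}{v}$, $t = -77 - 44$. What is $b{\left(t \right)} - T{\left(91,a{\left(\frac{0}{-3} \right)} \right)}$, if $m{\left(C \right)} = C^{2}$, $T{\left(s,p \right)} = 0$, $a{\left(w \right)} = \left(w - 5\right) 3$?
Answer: $-121$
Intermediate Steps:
$a{\left(w \right)} = -15 + 3 w$ ($a{\left(w \right)} = \left(-5 + w\right) 3 = -15 + 3 w$)
$t = -121$
$b{\left(v \right)} = v$ ($b{\left(v \right)} = \frac{v^{2}}{v} = v$)
$b{\left(t \right)} - T{\left(91,a{\left(\frac{0}{-3} \right)} \right)} = -121 - 0 = -121 + 0 = -121$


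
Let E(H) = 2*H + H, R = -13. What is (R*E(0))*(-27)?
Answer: 0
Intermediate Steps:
E(H) = 3*H
(R*E(0))*(-27) = -39*0*(-27) = -13*0*(-27) = 0*(-27) = 0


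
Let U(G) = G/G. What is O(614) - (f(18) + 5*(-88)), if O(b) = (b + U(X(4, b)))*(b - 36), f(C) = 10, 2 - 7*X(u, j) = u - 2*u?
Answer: 355900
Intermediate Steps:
X(u, j) = 2/7 + u/7 (X(u, j) = 2/7 - (u - 2*u)/7 = 2/7 - (-1)*u/7 = 2/7 + u/7)
U(G) = 1
O(b) = (1 + b)*(-36 + b) (O(b) = (b + 1)*(b - 36) = (1 + b)*(-36 + b))
O(614) - (f(18) + 5*(-88)) = (-36 + 614² - 35*614) - (10 + 5*(-88)) = (-36 + 376996 - 21490) - (10 - 440) = 355470 - 1*(-430) = 355470 + 430 = 355900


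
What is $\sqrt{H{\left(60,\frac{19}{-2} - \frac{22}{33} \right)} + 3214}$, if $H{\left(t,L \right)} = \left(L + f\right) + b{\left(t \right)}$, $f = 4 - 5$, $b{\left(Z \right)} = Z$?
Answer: $\frac{\sqrt{117462}}{6} \approx 57.121$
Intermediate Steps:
$f = -1$
$H{\left(t,L \right)} = -1 + L + t$ ($H{\left(t,L \right)} = \left(L - 1\right) + t = \left(-1 + L\right) + t = -1 + L + t$)
$\sqrt{H{\left(60,\frac{19}{-2} - \frac{22}{33} \right)} + 3214} = \sqrt{\left(-1 + \left(\frac{19}{-2} - \frac{22}{33}\right) + 60\right) + 3214} = \sqrt{\left(-1 + \left(19 \left(- \frac{1}{2}\right) - \frac{2}{3}\right) + 60\right) + 3214} = \sqrt{\left(-1 - \frac{61}{6} + 60\right) + 3214} = \sqrt{\frac{293}{6} + 3214} = \sqrt{\frac{19577}{6}} = \frac{\sqrt{117462}}{6}$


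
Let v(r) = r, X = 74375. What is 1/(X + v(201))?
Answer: 1/74576 ≈ 1.3409e-5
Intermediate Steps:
1/(X + v(201)) = 1/(74375 + 201) = 1/74576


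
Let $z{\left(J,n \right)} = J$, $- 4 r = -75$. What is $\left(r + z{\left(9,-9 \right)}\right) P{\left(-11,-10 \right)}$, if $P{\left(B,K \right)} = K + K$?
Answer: $-555$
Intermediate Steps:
$r = \frac{75}{4}$ ($r = \left(- \frac{1}{4}\right) \left(-75\right) = \frac{75}{4} \approx 18.75$)
$P{\left(B,K \right)} = 2 K$
$\left(r + z{\left(9,-9 \right)}\right) P{\left(-11,-10 \right)} = \left(\frac{75}{4} + 9\right) 2 \left(-10\right) = \frac{111}{4} \left(-20\right) = -555$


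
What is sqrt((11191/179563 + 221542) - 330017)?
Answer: I*sqrt(3497543418872742)/179563 ≈ 329.36*I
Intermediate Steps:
sqrt((11191/179563 + 221542) - 330017) = sqrt(39780757337/179563 - 330017) = sqrt(-19478085234/179563) = I*sqrt(3497543418872742)/179563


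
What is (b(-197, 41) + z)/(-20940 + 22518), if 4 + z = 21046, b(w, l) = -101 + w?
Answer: 10372/789 ≈ 13.146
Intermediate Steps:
z = 21042 (z = -4 + 21046 = 21042)
(b(-197, 41) + z)/(-20940 + 22518) = ((-101 - 197) + 21042)/(-20940 + 22518) = (-298 + 21042)/1578 = 20744*(1/1578) = 10372/789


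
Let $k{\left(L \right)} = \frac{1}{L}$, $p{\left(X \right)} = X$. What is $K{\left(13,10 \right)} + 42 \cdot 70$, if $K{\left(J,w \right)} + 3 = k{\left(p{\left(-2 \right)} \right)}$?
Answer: $\frac{5873}{2} \approx 2936.5$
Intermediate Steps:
$K{\left(J,w \right)} = - \frac{7}{2}$ ($K{\left(J,w \right)} = -3 + \frac{1}{-2} = -3 - \frac{1}{2} = - \frac{7}{2}$)
$K{\left(13,10 \right)} + 42 \cdot 70 = - \frac{7}{2} + 42 \cdot 70 = - \frac{7}{2} + 2940 = \frac{5873}{2}$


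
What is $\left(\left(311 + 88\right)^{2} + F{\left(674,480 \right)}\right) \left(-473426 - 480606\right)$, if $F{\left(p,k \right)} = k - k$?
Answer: $-151882848432$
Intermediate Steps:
$F{\left(p,k \right)} = 0$
$\left(\left(311 + 88\right)^{2} + F{\left(674,480 \right)}\right) \left(-473426 - 480606\right) = \left(\left(311 + 88\right)^{2} + 0\right) \left(-473426 - 480606\right) = \left(399^{2} + 0\right) \left(-954032\right) = \left(159201 + 0\right) \left(-954032\right) = 159201 \left(-954032\right) = -151882848432$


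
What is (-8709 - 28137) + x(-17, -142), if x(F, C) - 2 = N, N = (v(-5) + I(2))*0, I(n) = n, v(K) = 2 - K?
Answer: -36844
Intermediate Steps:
N = 0 (N = ((2 - 1*(-5)) + 2)*0 = ((2 + 5) + 2)*0 = (7 + 2)*0 = 9*0 = 0)
x(F, C) = 2 (x(F, C) = 2 + 0 = 2)
(-8709 - 28137) + x(-17, -142) = (-8709 - 28137) + 2 = -36846 + 2 = -36844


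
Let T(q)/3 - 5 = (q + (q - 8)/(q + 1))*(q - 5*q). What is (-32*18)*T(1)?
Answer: -25920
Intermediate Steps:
T(q) = 15 - 12*q*(q + (-8 + q)/(1 + q)) (T(q) = 15 + 3*((q + (q - 8)/(q + 1))*(q - 5*q)) = 15 + 3*((q + (-8 + q)/(1 + q))*(-4*q)) = 15 + 3*(-4*q*(q + (-8 + q)/(1 + q))) = 15 - 12*q*(q + (-8 + q)/(1 + q)))
(-32*18)*T(1) = (-32*18)*(3*(5 - 8*1**2 - 4*1**3 + 37*1)/(1 + 1)) = -1728*(5 - 8*1 - 4*1 + 37)/2 = -1728*(5 - 8 - 4 + 37)/2 = -1728*30/2 = -576*45 = -25920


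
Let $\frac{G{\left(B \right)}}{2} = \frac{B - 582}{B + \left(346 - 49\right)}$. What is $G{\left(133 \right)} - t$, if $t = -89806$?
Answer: $\frac{19307841}{215} \approx 89804.0$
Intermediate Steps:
$G{\left(B \right)} = \frac{2 \left(-582 + B\right)}{297 + B}$ ($G{\left(B \right)} = 2 \frac{B - 582}{B + \left(346 - 49\right)} = 2 \frac{-582 + B}{B + 297} = 2 \frac{-582 + B}{297 + B} = \frac{2 \left(-582 + B\right)}{297 + B}$)
$G{\left(133 \right)} - t = \frac{2 \left(-582 + 133\right)}{297 + 133} - -89806 = 2 \cdot \frac{1}{430} \left(-449\right) + 89806 = - \frac{449}{215} + 89806 = \frac{19307841}{215}$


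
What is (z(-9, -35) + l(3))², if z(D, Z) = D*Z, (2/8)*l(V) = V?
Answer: 106929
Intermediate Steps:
l(V) = 4*V
(z(-9, -35) + l(3))² = (-9*(-35) + 4*3)² = (315 + 12)² = 327² = 106929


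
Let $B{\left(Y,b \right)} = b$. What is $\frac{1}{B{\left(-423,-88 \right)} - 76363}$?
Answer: $- \frac{1}{76451} \approx -1.308 \cdot 10^{-5}$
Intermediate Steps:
$\frac{1}{B{\left(-423,-88 \right)} - 76363} = \frac{1}{-88 - 76363} = \frac{1}{-76451} = - \frac{1}{76451}$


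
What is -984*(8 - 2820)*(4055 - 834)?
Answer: 8912532768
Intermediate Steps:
-984*(8 - 2820)*(4055 - 834) = -(-2767008)*3221 = -984*(-9057452) = 8912532768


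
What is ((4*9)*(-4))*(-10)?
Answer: 1440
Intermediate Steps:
((4*9)*(-4))*(-10) = (36*(-4))*(-10) = -144*(-10) = 1440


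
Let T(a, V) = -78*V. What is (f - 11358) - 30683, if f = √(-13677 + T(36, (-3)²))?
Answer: -42041 + I*√14379 ≈ -42041.0 + 119.91*I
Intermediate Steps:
f = I*√14379 (f = √(-13677 - 78*(-3)²) = √(-13677 - 78*9) = √(-13677 - 702) = √(-14379) = I*√14379 ≈ 119.91*I)
(f - 11358) - 30683 = (I*√14379 - 11358) - 30683 = (-11358 + I*√14379) - 30683 = -42041 + I*√14379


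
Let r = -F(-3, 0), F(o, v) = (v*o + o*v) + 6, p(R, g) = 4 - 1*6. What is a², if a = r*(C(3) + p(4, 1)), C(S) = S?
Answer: 36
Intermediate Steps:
p(R, g) = -2 (p(R, g) = 4 - 6 = -2)
F(o, v) = 6 + 2*o*v (F(o, v) = (o*v + o*v) + 6 = 2*o*v + 6 = 6 + 2*o*v)
r = -6 (r = -(6 + 2*(-3)*0) = -(6 + 0) = -1*6 = -6)
a = -6 (a = -6*(3 - 2) = -6*1 = -6)
a² = (-6)² = 36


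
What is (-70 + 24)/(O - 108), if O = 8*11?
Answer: 23/10 ≈ 2.3000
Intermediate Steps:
O = 88
(-70 + 24)/(O - 108) = (-70 + 24)/(88 - 108) = -46/(-20) = -1/20*(-46) = 23/10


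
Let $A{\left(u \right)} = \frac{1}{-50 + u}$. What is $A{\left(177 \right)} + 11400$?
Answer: $\frac{1447801}{127} \approx 11400.0$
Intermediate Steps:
$A{\left(177 \right)} + 11400 = \frac{1}{-50 + 177} + 11400 = \frac{1}{127} + 11400 = \frac{1447801}{127}$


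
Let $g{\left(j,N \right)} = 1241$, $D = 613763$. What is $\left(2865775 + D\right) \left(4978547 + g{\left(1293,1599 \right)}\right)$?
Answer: $17327361577944$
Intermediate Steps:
$\left(2865775 + D\right) \left(4978547 + g{\left(1293,1599 \right)}\right) = \left(2865775 + 613763\right) \left(4978547 + 1241\right) = 3479538 \cdot 4979788 = 17327361577944$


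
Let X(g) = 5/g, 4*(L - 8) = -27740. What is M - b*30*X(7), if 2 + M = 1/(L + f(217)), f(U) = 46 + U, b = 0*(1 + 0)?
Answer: -13329/6664 ≈ -2.0001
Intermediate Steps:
L = -6927 (L = 8 + (¼)*(-27740) = 8 - 6935 = -6927)
b = 0 (b = 0*1 = 0)
M = -13329/6664 (M = -2 + 1/(-6927 + (46 + 217)) = -2 + 1/(-6927 + 263) = -2 + 1/(-6664) = -2 - 1/6664 = -13329/6664 ≈ -2.0001)
M - b*30*X(7) = -13329/6664 - 0*30*5/7 = -13329/6664 - 0*5*(⅐) = -13329/6664 - 0*5/7 = -13329/6664 - 1*0 = -13329/6664 + 0 = -13329/6664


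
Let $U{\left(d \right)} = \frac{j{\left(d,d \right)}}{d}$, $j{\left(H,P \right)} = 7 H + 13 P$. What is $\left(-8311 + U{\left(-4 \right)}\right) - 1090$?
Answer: $-9381$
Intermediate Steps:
$U{\left(d \right)} = 20$ ($U{\left(d \right)} = \frac{7 d + 13 d}{d} = \frac{20 d}{d} = 20$)
$\left(-8311 + U{\left(-4 \right)}\right) - 1090 = \left(-8311 + 20\right) - 1090 = -8291 - 1090 = -9381$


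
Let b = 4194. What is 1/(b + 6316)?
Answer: 1/10510 ≈ 9.5148e-5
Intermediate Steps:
1/(b + 6316) = 1/(4194 + 6316) = 1/10510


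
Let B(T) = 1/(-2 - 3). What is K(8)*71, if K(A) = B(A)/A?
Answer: -71/40 ≈ -1.7750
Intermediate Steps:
B(T) = -⅕ (B(T) = 1/(-5) = -⅕)
K(A) = -1/(5*A)
K(8)*71 = -⅕/8*71 = -⅕*⅛*71 = -1/40*71 = -71/40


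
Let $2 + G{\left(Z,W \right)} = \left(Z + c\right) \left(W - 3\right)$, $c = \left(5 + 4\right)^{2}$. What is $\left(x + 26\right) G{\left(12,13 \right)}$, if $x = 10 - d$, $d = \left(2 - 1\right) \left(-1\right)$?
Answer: $34336$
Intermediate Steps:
$d = -1$ ($d = 1 \left(-1\right) = -1$)
$c = 81$ ($c = 9^{2} = 81$)
$x = 11$ ($x = 10 - -1 = 10 + 1 = 11$)
$G{\left(Z,W \right)} = -2 + \left(-3 + W\right) \left(81 + Z\right)$ ($G{\left(Z,W \right)} = -2 + \left(Z + 81\right) \left(W - 3\right) = -2 + \left(81 + Z\right) \left(-3 + W\right) = -2 + \left(-3 + W\right) \left(81 + Z\right)$)
$\left(x + 26\right) G{\left(12,13 \right)} = \left(11 + 26\right) \left(-245 - 36 + 81 \cdot 13 + 13 \cdot 12\right) = 37 \left(-245 - 36 + 1053 + 156\right) = 37 \cdot 928 = 34336$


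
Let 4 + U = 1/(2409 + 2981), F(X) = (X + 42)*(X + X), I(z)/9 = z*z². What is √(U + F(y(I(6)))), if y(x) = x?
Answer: √4578115295710/770 ≈ 2778.8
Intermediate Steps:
I(z) = 9*z³ (I(z) = 9*(z*z²) = 9*z³)
F(X) = 2*X*(42 + X) (F(X) = (42 + X)*(2*X) = 2*X*(42 + X))
U = -21559/5390 (U = -4 + 1/(2409 + 2981) = -4 + 1/5390 = -21559/5390 ≈ -3.9998)
√(U + F(y(I(6)))) = √(-21559/5390 + 2*(9*6³)*(42 + 9*6³)) = √(-21559/5390 + 2*(9*216)*(42 + 9*216)) = √(-21559/5390 + 2*1944*(42 + 1944)) = √(-21559/5390 + 2*1944*1986) = √(-21559/5390 + 7721568) = √(41619229961/5390) = √4578115295710/770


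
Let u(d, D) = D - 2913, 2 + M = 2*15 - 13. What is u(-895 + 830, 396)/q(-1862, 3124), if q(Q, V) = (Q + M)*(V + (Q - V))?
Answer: -2517/3439114 ≈ -0.00073187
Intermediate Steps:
M = 15 (M = -2 + (2*15 - 13) = -2 + (30 - 13) = -2 + 17 = 15)
u(d, D) = -2913 + D
q(Q, V) = Q*(15 + Q) (q(Q, V) = (Q + 15)*(V + (Q - V)) = (15 + Q)*Q = Q*(15 + Q))
u(-895 + 830, 396)/q(-1862, 3124) = (-2913 + 396)/((-1862*(15 - 1862))) = -2517/((-1862*(-1847))) = -2517/3439114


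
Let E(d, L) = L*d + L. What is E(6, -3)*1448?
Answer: -30408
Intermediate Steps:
E(d, L) = L + L*d
E(6, -3)*1448 = -3*(1 + 6)*1448 = -3*7*1448 = -21*1448 = -30408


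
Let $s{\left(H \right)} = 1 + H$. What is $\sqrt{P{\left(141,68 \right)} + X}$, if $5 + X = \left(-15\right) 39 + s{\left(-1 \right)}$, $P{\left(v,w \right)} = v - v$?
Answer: $i \sqrt{590} \approx 24.29 i$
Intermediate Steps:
$P{\left(v,w \right)} = 0$
$X = -590$ ($X = -5 + \left(\left(-15\right) 39 + \left(1 - 1\right)\right) = -5 + \left(-585 + 0\right) = -5 - 585 = -590$)
$\sqrt{P{\left(141,68 \right)} + X} = \sqrt{0 - 590} = \sqrt{-590} = i \sqrt{590}$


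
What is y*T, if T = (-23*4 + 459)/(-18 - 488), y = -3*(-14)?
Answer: -7707/253 ≈ -30.462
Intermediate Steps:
y = 42
T = -367/506 (T = (-92 + 459)/(-506) = 367*(-1/506) = -367/506 ≈ -0.72530)
y*T = 42*(-367/506) = -7707/253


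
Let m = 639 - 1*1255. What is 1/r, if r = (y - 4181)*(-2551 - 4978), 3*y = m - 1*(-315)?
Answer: 3/96702476 ≈ 3.1023e-8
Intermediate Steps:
m = -616 (m = 639 - 1255 = -616)
y = -301/3 (y = (-616 - 1*(-315))/3 = (-616 + 315)/3 = (⅓)*(-301) = -301/3 ≈ -100.33)
r = 96702476/3 (r = (-301/3 - 4181)*(-2551 - 4978) = -12844/3*(-7529) = 96702476/3 ≈ 3.2234e+7)
1/r = 1/(96702476/3) = 3/96702476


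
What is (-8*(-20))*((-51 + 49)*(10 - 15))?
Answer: 1600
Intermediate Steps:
(-8*(-20))*((-51 + 49)*(10 - 15)) = 160*(-2*(-5)) = 160*10 = 1600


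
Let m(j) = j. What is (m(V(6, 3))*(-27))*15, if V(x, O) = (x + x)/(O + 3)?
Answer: -810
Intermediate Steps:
V(x, O) = 2*x/(3 + O) (V(x, O) = (2*x)/(3 + O) = 2*x/(3 + O))
(m(V(6, 3))*(-27))*15 = ((2*6/(3 + 3))*(-27))*15 = ((2*6/6)*(-27))*15 = ((2*6*(1/6))*(-27))*15 = (2*(-27))*15 = -54*15 = -810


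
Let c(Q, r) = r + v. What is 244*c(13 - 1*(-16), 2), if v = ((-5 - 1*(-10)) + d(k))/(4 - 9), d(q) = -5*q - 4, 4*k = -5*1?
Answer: 671/5 ≈ 134.20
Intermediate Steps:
k = -5/4 (k = (-5*1)/4 = (1/4)*(-5) = -5/4 ≈ -1.2500)
d(q) = -4 - 5*q
v = -29/20 (v = ((-5 - 1*(-10)) + (-4 - 5*(-5/4)))/(4 - 9) = ((-5 + 10) + (-4 + 25/4))/(-5) = (5 + 9/4)*(-1/5) = (29/4)*(-1/5) = -29/20 ≈ -1.4500)
c(Q, r) = -29/20 + r (c(Q, r) = r - 29/20 = -29/20 + r)
244*c(13 - 1*(-16), 2) = 244*(-29/20 + 2) = 244*(11/20) = 671/5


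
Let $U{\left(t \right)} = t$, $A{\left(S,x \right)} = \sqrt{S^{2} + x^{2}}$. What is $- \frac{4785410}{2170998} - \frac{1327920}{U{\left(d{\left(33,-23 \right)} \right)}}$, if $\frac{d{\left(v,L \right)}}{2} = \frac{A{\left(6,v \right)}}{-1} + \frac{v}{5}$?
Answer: $\frac{3301539360395}{815209749} + \frac{6916250 \sqrt{5}}{751} \approx 24643.0$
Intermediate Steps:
$d{\left(v,L \right)} = - 2 \sqrt{36 + v^{2}} + \frac{2 v}{5}$ ($d{\left(v,L \right)} = 2 \left(\frac{\sqrt{6^{2} + v^{2}}}{-1} + \frac{v}{5}\right) = 2 \left(\sqrt{36 + v^{2}} \left(-1\right) + v \frac{1}{5}\right) = 2 \left(- \sqrt{36 + v^{2}} + \frac{v}{5}\right) = - 2 \sqrt{36 + v^{2}} + \frac{2 v}{5}$)
$- \frac{4785410}{2170998} - \frac{1327920}{U{\left(d{\left(33,-23 \right)} \right)}} = - \frac{4785410}{2170998} - \frac{1327920}{- 2 \sqrt{36 + 33^{2}} + \frac{2}{5} \cdot 33} = \left(-4785410\right) \frac{1}{2170998} - \frac{1327920}{- 2 \sqrt{36 + 1089} + \frac{66}{5}} = - \frac{2392705}{1085499} - \frac{1327920}{- 2 \sqrt{1125} + \frac{66}{5}} = - \frac{2392705}{1085499} - \frac{1327920}{- 2 \cdot 15 \sqrt{5} + \frac{66}{5}} = - \frac{2392705}{1085499} - \frac{1327920}{- 30 \sqrt{5} + \frac{66}{5}} = - \frac{2392705}{1085499} - \frac{1327920}{\frac{66}{5} - 30 \sqrt{5}}$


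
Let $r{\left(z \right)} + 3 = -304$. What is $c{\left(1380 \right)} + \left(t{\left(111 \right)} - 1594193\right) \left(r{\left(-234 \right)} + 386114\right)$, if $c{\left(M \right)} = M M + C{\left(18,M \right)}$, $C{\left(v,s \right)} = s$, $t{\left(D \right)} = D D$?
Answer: $-610295384924$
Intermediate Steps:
$t{\left(D \right)} = D^{2}$
$r{\left(z \right)} = -307$ ($r{\left(z \right)} = -3 - 304 = -307$)
$c{\left(M \right)} = M + M^{2}$ ($c{\left(M \right)} = M M + M = M^{2} + M = M + M^{2}$)
$c{\left(1380 \right)} + \left(t{\left(111 \right)} - 1594193\right) \left(r{\left(-234 \right)} + 386114\right) = 1380 \left(1 + 1380\right) + \left(111^{2} - 1594193\right) \left(-307 + 386114\right) = 1380 \cdot 1381 + \left(12321 - 1594193\right) 385807 = 1905780 - 610297290704 = -610295384924$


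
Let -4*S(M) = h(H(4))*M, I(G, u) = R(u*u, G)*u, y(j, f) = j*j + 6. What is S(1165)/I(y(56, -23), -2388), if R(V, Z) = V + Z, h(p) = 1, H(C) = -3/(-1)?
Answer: 1165/54500712672 ≈ 2.1376e-8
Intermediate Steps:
H(C) = 3 (H(C) = -3*(-1) = 3)
y(j, f) = 6 + j² (y(j, f) = j² + 6 = 6 + j²)
I(G, u) = u*(G + u²) (I(G, u) = (u*u + G)*u = (u² + G)*u = (G + u²)*u = u*(G + u²))
S(M) = -M/4
S(1165)/I(y(56, -23), -2388) = (-¼*1165)/((-2388*((6 + 56²) + (-2388)²))) = -1165*(-1/(2388*((6 + 3136) + 5702544)))/4 = -1165*(-1/(2388*(3142 + 5702544)))/4 = -1165/(4*((-2388*5705686))) = -1165/4/(-13625178168) = -1165/4*(-1/13625178168) = 1165/54500712672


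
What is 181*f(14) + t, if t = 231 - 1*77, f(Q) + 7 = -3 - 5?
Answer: -2561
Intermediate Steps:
f(Q) = -15 (f(Q) = -7 + (-3 - 5) = -7 - 8 = -15)
t = 154 (t = 231 - 77 = 154)
181*f(14) + t = 181*(-15) + 154 = -2715 + 154 = -2561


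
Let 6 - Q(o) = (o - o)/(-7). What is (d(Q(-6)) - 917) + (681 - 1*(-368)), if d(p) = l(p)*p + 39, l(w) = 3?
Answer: 189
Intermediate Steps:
Q(o) = 6 (Q(o) = 6 - (o - o)/(-7) = 6 - 0*(-1)/7 = 6 - 1*0 = 6 + 0 = 6)
d(p) = 39 + 3*p (d(p) = 3*p + 39 = 39 + 3*p)
(d(Q(-6)) - 917) + (681 - 1*(-368)) = ((39 + 3*6) - 917) + (681 - 1*(-368)) = ((39 + 18) - 917) + (681 + 368) = (57 - 917) + 1049 = -860 + 1049 = 189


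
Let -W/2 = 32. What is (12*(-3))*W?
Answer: 2304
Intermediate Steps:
W = -64 (W = -2*32 = -64)
(12*(-3))*W = (12*(-3))*(-64) = -36*(-64) = 2304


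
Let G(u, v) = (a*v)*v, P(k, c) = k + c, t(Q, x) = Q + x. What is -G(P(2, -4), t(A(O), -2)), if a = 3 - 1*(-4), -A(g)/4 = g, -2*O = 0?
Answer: -28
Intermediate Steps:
O = 0 (O = -½*0 = 0)
A(g) = -4*g
a = 7 (a = 3 + 4 = 7)
P(k, c) = c + k
G(u, v) = 7*v² (G(u, v) = (7*v)*v = 7*v²)
-G(P(2, -4), t(A(O), -2)) = -7*(-4*0 - 2)² = -7*(0 - 2)² = -7*(-2)² = -7*4 = -1*28 = -28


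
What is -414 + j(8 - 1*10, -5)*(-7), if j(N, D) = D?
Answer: -379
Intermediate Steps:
-414 + j(8 - 1*10, -5)*(-7) = -414 - 5*(-7) = -414 + 35 = -379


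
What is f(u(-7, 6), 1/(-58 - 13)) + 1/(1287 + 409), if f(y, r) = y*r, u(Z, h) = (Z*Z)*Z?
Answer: 581799/120416 ≈ 4.8316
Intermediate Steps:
u(Z, h) = Z³ (u(Z, h) = Z²*Z = Z³)
f(y, r) = r*y
f(u(-7, 6), 1/(-58 - 13)) + 1/(1287 + 409) = (-7)³/(-58 - 13) + 1/(1287 + 409) = -343/(-71) + 1/1696 = -1/71*(-343) + 1/1696 = 343/71 + 1/1696 = 581799/120416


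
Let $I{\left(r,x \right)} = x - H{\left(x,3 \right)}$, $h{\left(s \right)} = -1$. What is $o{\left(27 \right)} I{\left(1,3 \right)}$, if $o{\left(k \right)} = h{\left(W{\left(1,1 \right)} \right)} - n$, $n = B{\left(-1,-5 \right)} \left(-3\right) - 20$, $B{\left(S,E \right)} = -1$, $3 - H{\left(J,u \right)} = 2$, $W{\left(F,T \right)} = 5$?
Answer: $32$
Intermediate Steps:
$H{\left(J,u \right)} = 1$ ($H{\left(J,u \right)} = 3 - 2 = 1$)
$I{\left(r,x \right)} = -1 + x$ ($I{\left(r,x \right)} = x - 1 = -1 + x$)
$n = -17$ ($n = \left(-1\right) \left(-3\right) - 20 = 3 - 20 = -17$)
$o{\left(k \right)} = 16$ ($o{\left(k \right)} = -1 - -17 = -1 + 17 = 16$)
$o{\left(27 \right)} I{\left(1,3 \right)} = 16 \left(-1 + 3\right) = 16 \cdot 2 = 32$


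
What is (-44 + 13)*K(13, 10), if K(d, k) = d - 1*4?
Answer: -279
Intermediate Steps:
K(d, k) = -4 + d (K(d, k) = d - 4 = -4 + d)
(-44 + 13)*K(13, 10) = (-44 + 13)*(-4 + 13) = -31*9 = -279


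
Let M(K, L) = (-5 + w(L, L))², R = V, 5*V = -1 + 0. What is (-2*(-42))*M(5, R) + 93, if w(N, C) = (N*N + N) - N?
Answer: 1349709/625 ≈ 2159.5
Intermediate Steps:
V = -⅕ (V = (-1 + 0)/5 = (⅕)*(-1) = -⅕ ≈ -0.20000)
R = -⅕ ≈ -0.20000
w(N, C) = N² (w(N, C) = (N² + N) - N = (N + N²) - N = N²)
M(K, L) = (-5 + L²)²
(-2*(-42))*M(5, R) + 93 = (-2*(-42))*(-5 + (-⅕)²)² + 93 = 84*(-5 + 1/25)² + 93 = 84*(-124/25)² + 93 = 84*(15376/625) + 93 = 1291584/625 + 93 = 1349709/625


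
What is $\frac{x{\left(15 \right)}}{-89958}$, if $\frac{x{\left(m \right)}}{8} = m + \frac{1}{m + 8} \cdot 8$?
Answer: $- \frac{1412}{1034517} \approx -0.0013649$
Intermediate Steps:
$x{\left(m \right)} = 8 m + \frac{64}{8 + m}$ ($x{\left(m \right)} = 8 \left(m + \frac{1}{m + 8} \cdot 8\right) = 8 \left(m + \frac{1}{8 + m} 8\right) = 8 \left(m + \frac{8}{8 + m}\right) = 8 m + \frac{64}{8 + m}$)
$\frac{x{\left(15 \right)}}{-89958} = \frac{8 \frac{1}{8 + 15} \left(8 + 15^{2} + 8 \cdot 15\right)}{-89958} = \frac{8 \left(8 + 225 + 120\right)}{23} \left(- \frac{1}{89958}\right) = 8 \cdot \frac{1}{23} \cdot 353 \left(- \frac{1}{89958}\right) = \frac{2824}{23} \left(- \frac{1}{89958}\right) = - \frac{1412}{1034517}$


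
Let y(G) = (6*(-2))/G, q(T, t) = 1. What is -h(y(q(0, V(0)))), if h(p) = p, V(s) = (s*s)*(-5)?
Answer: 12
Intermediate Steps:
V(s) = -5*s² (V(s) = s²*(-5) = -5*s²)
y(G) = -12/G
-h(y(q(0, V(0)))) = -(-12)/1 = -(-12) = -1*(-12) = 12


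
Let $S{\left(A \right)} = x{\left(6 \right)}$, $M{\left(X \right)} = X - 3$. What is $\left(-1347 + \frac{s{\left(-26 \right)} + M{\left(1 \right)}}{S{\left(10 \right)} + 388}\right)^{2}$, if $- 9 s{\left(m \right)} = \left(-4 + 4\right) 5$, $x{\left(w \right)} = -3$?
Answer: $\frac{268942848409}{148225} \approx 1.8144 \cdot 10^{6}$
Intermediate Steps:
$M{\left(X \right)} = -3 + X$
$S{\left(A \right)} = -3$
$s{\left(m \right)} = 0$ ($s{\left(m \right)} = - \frac{\left(-4 + 4\right) 5}{9} = - \frac{0 \cdot 5}{9} = \left(- \frac{1}{9}\right) 0 = 0$)
$\left(-1347 + \frac{s{\left(-26 \right)} + M{\left(1 \right)}}{S{\left(10 \right)} + 388}\right)^{2} = \left(-1347 + \frac{0 + \left(-3 + 1\right)}{-3 + 388}\right)^{2} = \left(-1347 + \frac{0 - 2}{385}\right)^{2} = \left(-1347 - \frac{2}{385}\right)^{2} = \left(- \frac{518597}{385}\right)^{2} = \frac{268942848409}{148225}$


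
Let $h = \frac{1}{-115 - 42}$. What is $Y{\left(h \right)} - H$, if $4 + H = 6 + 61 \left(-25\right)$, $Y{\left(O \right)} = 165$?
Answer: $1688$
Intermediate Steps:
$h = - \frac{1}{157}$ ($h = \frac{1}{-157} = - \frac{1}{157} \approx -0.0063694$)
$H = -1523$ ($H = -4 + \left(6 + 61 \left(-25\right)\right) = -4 + \left(6 - 1525\right) = -4 - 1519 = -1523$)
$Y{\left(h \right)} - H = 165 - -1523 = 165 + 1523 = 1688$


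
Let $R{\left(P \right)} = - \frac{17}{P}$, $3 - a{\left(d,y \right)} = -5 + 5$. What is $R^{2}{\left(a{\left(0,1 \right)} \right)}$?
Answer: $\frac{289}{9} \approx 32.111$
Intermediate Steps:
$a{\left(d,y \right)} = 3$ ($a{\left(d,y \right)} = 3 - \left(-5 + 5\right) = 3 - 0 = 3 + 0 = 3$)
$R^{2}{\left(a{\left(0,1 \right)} \right)} = \left(- \frac{17}{3}\right)^{2} = \frac{289}{9}$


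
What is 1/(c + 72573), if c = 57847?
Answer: 1/130420 ≈ 7.6675e-6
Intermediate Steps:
1/(c + 72573) = 1/(57847 + 72573) = 1/130420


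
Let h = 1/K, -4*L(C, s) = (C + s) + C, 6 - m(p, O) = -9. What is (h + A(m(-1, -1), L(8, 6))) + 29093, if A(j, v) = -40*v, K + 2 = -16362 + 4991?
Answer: 333376748/11373 ≈ 29313.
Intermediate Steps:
m(p, O) = 15 (m(p, O) = 6 - 1*(-9) = 6 + 9 = 15)
K = -11373 (K = -2 + (-16362 + 4991) = -2 - 11371 = -11373)
L(C, s) = -C/2 - s/4 (L(C, s) = -((C + s) + C)/4 = -(s + 2*C)/4 = -C/2 - s/4)
h = -1/11373 (h = 1/(-11373) = -1/11373 ≈ -8.7928e-5)
(h + A(m(-1, -1), L(8, 6))) + 29093 = (-1/11373 - 40*(-1/2*8 - 1/4*6)) + 29093 = (-1/11373 - 40*(-4 - 3/2)) + 29093 = (-1/11373 - 40*(-11/2)) + 29093 = (-1/11373 + 220) + 29093 = 2502059/11373 + 29093 = 333376748/11373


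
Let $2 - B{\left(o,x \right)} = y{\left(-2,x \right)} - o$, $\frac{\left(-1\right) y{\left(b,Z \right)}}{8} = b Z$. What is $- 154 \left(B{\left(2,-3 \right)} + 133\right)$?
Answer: $-28490$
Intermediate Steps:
$y{\left(b,Z \right)} = - 8 Z b$ ($y{\left(b,Z \right)} = - 8 b Z = - 8 Z b$)
$B{\left(o,x \right)} = 2 + o - 16 x$ ($B{\left(o,x \right)} = 2 - \left(\left(-8\right) x \left(-2\right) - o\right) = 2 - \left(16 x - o\right) = 2 - \left(- o + 16 x\right) = 2 + \left(o - 16 x\right) = 2 + o - 16 x$)
$- 154 \left(B{\left(2,-3 \right)} + 133\right) = - 154 \left(\left(2 + 2 - -48\right) + 133\right) = - 154 \left(\left(2 + 2 + 48\right) + 133\right) = - 154 \left(52 + 133\right) = \left(-154\right) 185 = -28490$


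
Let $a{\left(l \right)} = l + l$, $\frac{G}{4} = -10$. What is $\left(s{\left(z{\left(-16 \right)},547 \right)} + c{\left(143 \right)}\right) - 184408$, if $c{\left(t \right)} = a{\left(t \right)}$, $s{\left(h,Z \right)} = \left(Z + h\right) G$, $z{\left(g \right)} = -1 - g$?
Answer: $-206602$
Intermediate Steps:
$G = -40$ ($G = 4 \left(-10\right) = -40$)
$s{\left(h,Z \right)} = - 40 Z - 40 h$ ($s{\left(h,Z \right)} = \left(Z + h\right) \left(-40\right) = - 40 Z - 40 h$)
$a{\left(l \right)} = 2 l$
$c{\left(t \right)} = 2 t$
$\left(s{\left(z{\left(-16 \right)},547 \right)} + c{\left(143 \right)}\right) - 184408 = \left(\left(\left(-40\right) 547 - 40 \left(-1 - -16\right)\right) + 2 \cdot 143\right) - 184408 = \left(\left(-21880 - 40 \left(-1 + 16\right)\right) + 286\right) - 184408 = \left(\left(-21880 - 600\right) + 286\right) - 184408 = \left(-22480 + 286\right) - 184408 = -22194 - 184408 = -206602$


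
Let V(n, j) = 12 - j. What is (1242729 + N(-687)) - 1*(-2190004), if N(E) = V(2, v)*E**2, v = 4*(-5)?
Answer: 18535741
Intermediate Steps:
v = -20
N(E) = 32*E**2 (N(E) = (12 - 1*(-20))*E**2 = (12 + 20)*E**2 = 32*E**2)
(1242729 + N(-687)) - 1*(-2190004) = (1242729 + 32*(-687)**2) - 1*(-2190004) = (1242729 + 32*471969) + 2190004 = (1242729 + 15103008) + 2190004 = 16345737 + 2190004 = 18535741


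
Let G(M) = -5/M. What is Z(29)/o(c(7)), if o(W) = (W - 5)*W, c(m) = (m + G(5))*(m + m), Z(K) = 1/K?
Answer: 1/192444 ≈ 5.1963e-6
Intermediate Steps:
c(m) = 2*m*(-1 + m) (c(m) = (m - 5/5)*(m + m) = (m - 5*⅕)*(2*m) = (m - 1)*(2*m) = (-1 + m)*(2*m) = 2*m*(-1 + m))
o(W) = W*(-5 + W) (o(W) = (-5 + W)*W = W*(-5 + W))
Z(29)/o(c(7)) = 1/(29*(((2*7*(-1 + 7))*(-5 + 2*7*(-1 + 7))))) = 1/(29*(((2*7*6)*(-5 + 2*7*6)))) = 1/(29*((84*(-5 + 84)))) = 1/(29*((84*79))) = (1/29)/6636 = (1/29)*(1/6636) = 1/192444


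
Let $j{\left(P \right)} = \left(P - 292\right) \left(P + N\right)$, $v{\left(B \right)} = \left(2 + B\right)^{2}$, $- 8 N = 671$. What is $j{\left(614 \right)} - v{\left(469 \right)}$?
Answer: $- \frac{204563}{4} \approx -51141.0$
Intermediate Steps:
$N = - \frac{671}{8}$ ($N = \left(- \frac{1}{8}\right) 671 = - \frac{671}{8} \approx -83.875$)
$j{\left(P \right)} = \left(-292 + P\right) \left(- \frac{671}{8} + P\right)$ ($j{\left(P \right)} = \left(P - 292\right) \left(P - \frac{671}{8}\right) = \left(-292 + P\right) \left(- \frac{671}{8} + P\right)$)
$j{\left(614 \right)} - v{\left(469 \right)} = \left(\frac{48983}{2} + 614^{2} - \frac{923149}{4}\right) - \left(2 + 469\right)^{2} = \left(\frac{48983}{2} + 376996 - \frac{923149}{4}\right) - 471^{2} = \frac{682801}{4} - 221841 = - \frac{204563}{4}$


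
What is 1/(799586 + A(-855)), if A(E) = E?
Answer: 1/798731 ≈ 1.2520e-6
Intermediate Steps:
1/(799586 + A(-855)) = 1/(799586 - 855) = 1/798731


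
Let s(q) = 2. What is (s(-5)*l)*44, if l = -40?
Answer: -3520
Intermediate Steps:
(s(-5)*l)*44 = (2*(-40))*44 = -80*44 = -3520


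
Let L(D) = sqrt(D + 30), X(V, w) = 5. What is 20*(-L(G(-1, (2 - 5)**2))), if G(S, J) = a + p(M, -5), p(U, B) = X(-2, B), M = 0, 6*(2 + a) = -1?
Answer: -10*sqrt(1182)/3 ≈ -114.60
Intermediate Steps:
a = -13/6 (a = -2 + (1/6)*(-1) = -2 - 1/6 = -13/6 ≈ -2.1667)
p(U, B) = 5
G(S, J) = 17/6 (G(S, J) = -13/6 + 5 = 17/6)
L(D) = sqrt(30 + D)
20*(-L(G(-1, (2 - 5)**2))) = 20*(-sqrt(30 + 17/6)) = 20*(-sqrt(197/6)) = 20*(-sqrt(1182)/6) = -10*sqrt(1182)/3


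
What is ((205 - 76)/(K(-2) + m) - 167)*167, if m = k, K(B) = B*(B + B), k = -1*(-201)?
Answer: -5807258/209 ≈ -27786.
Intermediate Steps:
k = 201
K(B) = 2*B**2 (K(B) = B*(2*B) = 2*B**2)
m = 201
((205 - 76)/(K(-2) + m) - 167)*167 = ((205 - 76)/(2*(-2)**2 + 201) - 167)*167 = (129/(2*4 + 201) - 167)*167 = (129/(8 + 201) - 167)*167 = (129/209 - 167)*167 = -34774/209*167 = -5807258/209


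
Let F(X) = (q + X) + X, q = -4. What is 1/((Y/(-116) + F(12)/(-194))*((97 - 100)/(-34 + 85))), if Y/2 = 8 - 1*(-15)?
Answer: 95642/2811 ≈ 34.024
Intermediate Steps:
Y = 46 (Y = 2*(8 - 1*(-15)) = 2*(8 + 15) = 2*23 = 46)
F(X) = -4 + 2*X (F(X) = (-4 + X) + X = -4 + 2*X)
1/((Y/(-116) + F(12)/(-194))*((97 - 100)/(-34 + 85))) = 1/((46/(-116) + (-4 + 2*12)/(-194))*((97 - 100)/(-34 + 85))) = 1/((46*(-1/116) + (-4 + 24)*(-1/194))*(-3/51)) = 1/((-23/58 + 20*(-1/194))*(-3*1/51)) = 1/((-23/58 - 10/97)*(-1/17)) = 1/(-2811/5626*(-1/17)) = 1/(2811/95642) = 95642/2811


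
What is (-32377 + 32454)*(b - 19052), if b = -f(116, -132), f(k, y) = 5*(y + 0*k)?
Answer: -1416184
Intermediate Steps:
f(k, y) = 5*y (f(k, y) = 5*(y + 0) = 5*y)
b = 660 (b = -5*(-132) = -1*(-660) = 660)
(-32377 + 32454)*(b - 19052) = (-32377 + 32454)*(660 - 19052) = 77*(-18392) = -1416184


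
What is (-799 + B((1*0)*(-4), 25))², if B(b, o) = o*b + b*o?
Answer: 638401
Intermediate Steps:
B(b, o) = 2*b*o (B(b, o) = b*o + b*o = 2*b*o)
(-799 + B((1*0)*(-4), 25))² = (-799 + 2*((1*0)*(-4))*25)² = (-799 + 2*(0*(-4))*25)² = (-799 + 2*0*25)² = (-799 + 0)² = (-799)² = 638401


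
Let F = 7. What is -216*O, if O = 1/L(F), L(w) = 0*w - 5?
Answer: 216/5 ≈ 43.200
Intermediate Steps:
L(w) = -5 (L(w) = 0 - 5 = -5)
O = -⅕ (O = 1/(-5) = -⅕ ≈ -0.20000)
-216*O = -216*(-⅕) = 216/5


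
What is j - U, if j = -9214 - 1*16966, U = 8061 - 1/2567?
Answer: -87896646/2567 ≈ -34241.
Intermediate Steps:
U = 20692586/2567 (U = 8061 - 1*1/2567 = 8061 - 1/2567 = 20692586/2567 ≈ 8061.0)
j = -26180 (j = -9214 - 16966 = -26180)
j - U = -26180 - 1*20692586/2567 = -26180 - 20692586/2567 = -87896646/2567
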